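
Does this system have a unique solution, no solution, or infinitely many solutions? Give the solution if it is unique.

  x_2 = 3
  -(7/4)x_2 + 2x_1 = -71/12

Row-reduce the augmented matrix:
Swap R1 and R2.
R1 ← R1 / (2).
R1 ← R1 + 7/8·R2.
Reading off the reduced rows gives x_1 = -1/3, x_2 = 3.

x_1 = -1/3, x_2 = 3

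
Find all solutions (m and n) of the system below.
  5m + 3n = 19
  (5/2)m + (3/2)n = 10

Row-reduce:
R1 ← R1 / (5).
R2 ← R2 − 5/2·R1.
Row 2 reduces to 0 = 1/2, a contradiction. The system is inconsistent.

no solution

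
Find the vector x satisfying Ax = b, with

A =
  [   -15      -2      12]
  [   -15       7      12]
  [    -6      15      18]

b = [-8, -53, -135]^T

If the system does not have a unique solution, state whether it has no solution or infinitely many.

Row-reduce the augmented matrix:
R1 ← R1 / (-15).
R2 ← R2 + 15·R1.
R3 ← R3 + 6·R1.
R2 ← R2 / (9).
R1 ← R1 − 2/15·R2.
R3 ← R3 − 79/5·R2.
R3 ← R3 / (66/5).
R1 ← R1 + 4/5·R3.
Reading off the reduced rows gives x_1 = -2, x_2 = -5, x_3 = -4.

x_1 = -2, x_2 = -5, x_3 = -4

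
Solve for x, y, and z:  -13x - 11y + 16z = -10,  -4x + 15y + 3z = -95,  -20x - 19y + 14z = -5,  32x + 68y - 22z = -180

x = 5, y = -5, z = 0

Row-reduce the augmented matrix:
R1 ← R1 / (-13).
R2 ← R2 + 4·R1.
R3 ← R3 + 20·R1.
R4 ← R4 − 32·R1.
R2 ← R2 / (239/13).
R1 ← R1 − 11/13·R2.
R3 ← R3 + 27/13·R2.
R4 ← R4 − 532/13·R2.
R3 ← R3 / (-2589/239).
R1 ← R1 + 273/239·R3.
R2 ← R2 + 25/239·R3.
R4 ← R4 − 5178/239·R3.
R4 reduces to 0 = 0, so the extra equation is consistent.
Reading off the reduced rows gives x = 5, y = -5, z = 0.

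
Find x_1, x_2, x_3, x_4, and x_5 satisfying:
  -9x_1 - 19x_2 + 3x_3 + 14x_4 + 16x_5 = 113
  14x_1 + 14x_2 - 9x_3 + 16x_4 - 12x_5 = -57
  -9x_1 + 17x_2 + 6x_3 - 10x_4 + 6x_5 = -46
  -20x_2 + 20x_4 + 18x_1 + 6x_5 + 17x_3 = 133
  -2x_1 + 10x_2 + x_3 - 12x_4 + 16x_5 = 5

x_1 = 1, x_2 = -3, x_3 = 1, x_4 = 1, x_5 = 3

Row-reduce the augmented matrix:
R1 ← R1 / (-9).
R2 ← R2 − 14·R1.
R3 ← R3 + 9·R1.
R4 ← R4 − 18·R1.
R5 ← R5 + 2·R1.
R2 ← R2 / (-140/9).
R1 ← R1 − 19/9·R2.
R3 ← R3 − 36·R2.
R4 ← R4 + 58·R2.
R5 ← R5 − 128/9·R2.
R3 ← R3 / (-246/35).
R1 ← R1 + 129/140·R3.
R2 ← R2 − 39/140·R3.
R4 ← R4 − 2741/70·R3.
R5 ← R5 + 127/35·R3.
R4 ← R4 / (10681/41).
R1 ← R1 + 389/82·R4.
R2 ← R2 − 7/82·R4.
R3 ← R3 + 370/41·R4.
R5 ← R5 + 546/41·R4.
R5 ← R5 / (612814/32043).
R1 ← R1 + 25621/32043·R5.
R2 ← R2 + 2422/32043·R5.
R3 ← R3 − 21058/32043·R5.
R4 ← R4 − 24701/64086·R5.
Reading off the reduced rows gives x_1 = 1, x_2 = -3, x_3 = 1, x_4 = 1, x_5 = 3.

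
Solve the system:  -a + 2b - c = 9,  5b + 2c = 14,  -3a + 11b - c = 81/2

no solution

Row-reduce:
R1 ← R1 / (-1).
R3 ← R3 + 3·R1.
R2 ← R2 / (5).
R1 ← R1 + 2·R2.
R3 ← R3 − 5·R2.
Row 3 reduces to 0 = -1/2, a contradiction. The system is inconsistent.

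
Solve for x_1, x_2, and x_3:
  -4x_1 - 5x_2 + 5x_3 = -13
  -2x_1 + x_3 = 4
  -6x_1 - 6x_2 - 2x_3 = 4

Row-reduce the augmented matrix:
R1 ← R1 / (-4).
R2 ← R2 + 2·R1.
R3 ← R3 + 6·R1.
R2 ← R2 / (5/2).
R1 ← R1 − 5/4·R2.
R3 ← R3 − 3/2·R2.
R3 ← R3 / (-43/5).
R1 ← R1 + 1/2·R3.
R2 ← R2 + 3/5·R3.
Reading off the reduced rows gives x_1 = -3, x_2 = 3, x_3 = -2.

x_1 = -3, x_2 = 3, x_3 = -2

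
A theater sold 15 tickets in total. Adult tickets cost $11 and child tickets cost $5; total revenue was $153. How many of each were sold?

Let a = adult tickets, c = child tickets.
  a + c = 15
  11a + 5c = 153
Row-reduce the augmented matrix:
R2 ← R2 − 11·R1.
R2 ← R2 / (-6).
R1 ← R1 − 1·R2.
Reading off the reduced rows gives a = 13, c = 2.

adult tickets: 13, child tickets: 2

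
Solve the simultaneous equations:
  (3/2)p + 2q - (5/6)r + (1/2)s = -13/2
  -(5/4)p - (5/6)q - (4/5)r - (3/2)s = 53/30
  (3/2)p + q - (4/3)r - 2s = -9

infinitely many solutions

Row-reduce:
R1 ← R1 / (3/2).
R2 ← R2 + 5/4·R1.
R3 ← R3 − 3/2·R1.
R2 ← R2 / (5/6).
R1 ← R1 − 4/3·R2.
R3 ← R3 + 1·R2.
R3 ← R3 / (-172/75).
R1 ← R1 − 413/225·R3.
R2 ← R2 + 269/150·R3.
Rank is 3 with 4 unknowns, leaving s free.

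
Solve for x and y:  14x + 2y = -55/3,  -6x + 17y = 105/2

x = -5/3, y = 5/2

Row-reduce the augmented matrix:
R1 ← R1 / (14).
R2 ← R2 + 6·R1.
R2 ← R2 / (125/7).
R1 ← R1 − 1/7·R2.
Reading off the reduced rows gives x = -5/3, y = 5/2.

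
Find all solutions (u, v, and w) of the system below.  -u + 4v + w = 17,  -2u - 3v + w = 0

Row-reduce:
R1 ← R1 / (-1).
R2 ← R2 + 2·R1.
R2 ← R2 / (-11).
R1 ← R1 + 4·R2.
Rank is 2 with 3 unknowns, leaving w free.

infinitely many solutions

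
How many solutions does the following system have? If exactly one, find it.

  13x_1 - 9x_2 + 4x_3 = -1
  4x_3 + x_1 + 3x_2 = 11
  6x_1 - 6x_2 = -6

infinitely many solutions

Row-reduce:
R1 ← R1 / (13).
R2 ← R2 − 1·R1.
R3 ← R3 − 6·R1.
R2 ← R2 / (48/13).
R1 ← R1 + 9/13·R2.
R3 ← R3 + 24/13·R2.
Rank is 2 with 3 unknowns, leaving x_3 free.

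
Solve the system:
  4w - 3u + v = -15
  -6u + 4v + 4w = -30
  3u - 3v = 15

Row-reduce:
R1 ← R1 / (-3).
R2 ← R2 + 6·R1.
R3 ← R3 − 3·R1.
R2 ← R2 / (2).
R1 ← R1 + 1/3·R2.
R3 ← R3 + 2·R2.
Rank is 2 with 3 unknowns, leaving w free.

infinitely many solutions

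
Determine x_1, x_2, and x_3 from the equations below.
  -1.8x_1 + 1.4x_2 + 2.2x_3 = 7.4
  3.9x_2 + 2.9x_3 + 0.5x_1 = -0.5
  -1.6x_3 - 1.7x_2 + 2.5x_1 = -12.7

Row-reduce the augmented matrix:
R1 ← R1 / (-9/5).
R2 ← R2 − 1/2·R1.
R3 ← R3 − 5/2·R1.
R2 ← R2 / (193/45).
R1 ← R1 + 7/9·R2.
R3 ← R3 − 11/45·R2.
R3 ← R3 / (2423/1930).
R1 ← R1 + 113/193·R3.
R2 ← R2 − 158/193·R3.
Reading off the reduced rows gives x_1 = -5, x_2 = 2, x_3 = -2.

x_1 = -5, x_2 = 2, x_3 = -2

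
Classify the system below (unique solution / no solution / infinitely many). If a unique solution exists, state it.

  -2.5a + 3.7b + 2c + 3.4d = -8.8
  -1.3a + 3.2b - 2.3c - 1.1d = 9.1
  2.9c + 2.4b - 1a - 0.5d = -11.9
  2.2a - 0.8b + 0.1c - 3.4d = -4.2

a = -4, b = -2, c = -4, d = -1

Row-reduce the augmented matrix:
R1 ← R1 / (-5/2).
R2 ← R2 + 13/10·R1.
R3 ← R3 + 1·R1.
R4 ← R4 − 11/5·R1.
R2 ← R2 / (319/250).
R1 ← R1 + 37/25·R2.
R3 ← R3 − 23/25·R2.
R4 ← R4 − 307/125·R2.
R3 ← R3 / (14381/3190).
R1 ← R1 + 1491/319·R3.
R2 ← R2 + 835/319·R3.
R4 ← R4 − 26441/3190·R3.
R4 ← R4 / (136047/28762).
R1 ← R1 + 64298/14381·R4.
R2 ← R2 + 30588/14381·R4.
R3 ← R3 − 663/14381·R4.
Reading off the reduced rows gives a = -4, b = -2, c = -4, d = -1.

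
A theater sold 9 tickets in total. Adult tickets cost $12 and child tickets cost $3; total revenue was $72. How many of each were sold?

adult tickets: 5, child tickets: 4

Let a = adult tickets, c = child tickets.
  a + c = 9
  12a + 3c = 72
Row-reduce the augmented matrix:
R2 ← R2 − 12·R1.
R2 ← R2 / (-9).
R1 ← R1 − 1·R2.
Reading off the reduced rows gives a = 5, c = 4.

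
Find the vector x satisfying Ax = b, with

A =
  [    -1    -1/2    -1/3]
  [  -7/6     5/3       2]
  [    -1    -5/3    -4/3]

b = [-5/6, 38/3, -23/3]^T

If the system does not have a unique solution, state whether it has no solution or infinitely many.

Row-reduce the augmented matrix:
R1 ← R1 / (-1).
R2 ← R2 + 7/6·R1.
R3 ← R3 + 1·R1.
R2 ← R2 / (9/4).
R1 ← R1 − 1/2·R2.
R3 ← R3 + 7/6·R2.
R3 ← R3 / (58/243).
R1 ← R1 + 16/81·R3.
R2 ← R2 − 86/81·R3.
Reading off the reduced rows gives x_1 = -2, x_2 = 5, x_3 = 1.

x_1 = -2, x_2 = 5, x_3 = 1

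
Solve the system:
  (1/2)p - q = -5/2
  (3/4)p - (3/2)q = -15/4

infinitely many solutions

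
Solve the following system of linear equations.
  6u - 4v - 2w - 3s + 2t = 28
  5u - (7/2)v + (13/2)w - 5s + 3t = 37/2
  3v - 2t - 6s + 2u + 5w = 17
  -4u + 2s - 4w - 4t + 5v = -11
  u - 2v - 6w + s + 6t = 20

no solution

Row-reduce:
R1 ← R1 / (6).
R2 ← R2 − 5·R1.
R3 ← R3 − 2·R1.
R4 ← R4 + 4·R1.
R5 ← R5 − 1·R1.
R2 ← R2 / (-1/6).
R1 ← R1 + 2/3·R2.
R3 ← R3 − 13/3·R2.
R4 ← R4 − 7/3·R2.
R5 ← R5 + 4/3·R2.
R3 ← R3 / (218).
R1 ← R1 + 33·R3.
R2 ← R2 + 49·R3.
R4 ← R4 − 109·R3.
R5 ← R5 + 71·R3.
Swap R4 and R5.
R4 ← R4 / (-283/218).
R1 ← R1 + 239/218·R4.
R2 ← R2 + 80/109·R4.
R3 ← R3 + 35/109·R4.
Row 5 reduces to 0 = -1, a contradiction. The system is inconsistent.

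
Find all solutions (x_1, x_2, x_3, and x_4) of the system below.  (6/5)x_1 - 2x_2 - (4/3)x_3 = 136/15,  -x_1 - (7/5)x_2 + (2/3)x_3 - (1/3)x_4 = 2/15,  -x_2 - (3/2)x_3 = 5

Row-reduce:
R1 ← R1 / (6/5).
R2 ← R2 + 1·R1.
R2 ← R2 / (-46/15).
R1 ← R1 + 5/3·R2.
R3 ← R3 + 1·R2.
R3 ← R3 / (-187/138).
R1 ← R1 + 20/23·R3.
R2 ← R2 − 10/69·R3.
Rank is 3 with 4 unknowns, leaving x_4 free.

infinitely many solutions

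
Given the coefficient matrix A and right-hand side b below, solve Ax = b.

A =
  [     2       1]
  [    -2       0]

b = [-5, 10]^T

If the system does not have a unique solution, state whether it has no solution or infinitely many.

x_1 = -5, x_2 = 5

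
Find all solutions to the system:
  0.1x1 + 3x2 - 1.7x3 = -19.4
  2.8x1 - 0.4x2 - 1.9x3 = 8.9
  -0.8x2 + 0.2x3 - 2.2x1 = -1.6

Row-reduce the augmented matrix:
R1 ← R1 / (1/10).
R2 ← R2 − 14/5·R1.
R3 ← R3 + 11/5·R1.
R2 ← R2 / (-422/5).
R1 ← R1 − 30·R2.
R3 ← R3 − 326/5·R2.
R3 ← R3 / (-4001/2110).
R1 ← R1 + 319/422·R3.
R2 ← R2 + 457/844·R3.
Reading off the reduced rows gives x1 = 3, x2 = -6, x3 = 1.

x1 = 3, x2 = -6, x3 = 1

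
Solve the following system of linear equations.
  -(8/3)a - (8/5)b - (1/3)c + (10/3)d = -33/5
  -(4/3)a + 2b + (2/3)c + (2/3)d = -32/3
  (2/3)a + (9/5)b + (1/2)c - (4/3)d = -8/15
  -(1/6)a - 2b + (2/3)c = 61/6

no solution

Row-reduce:
R1 ← R1 / (-8/3).
R2 ← R2 + 4/3·R1.
R3 ← R3 − 2/3·R1.
R4 ← R4 + 1/6·R1.
R2 ← R2 / (14/5).
R1 ← R1 − 3/5·R2.
R3 ← R3 − 7/5·R2.
R4 ← R4 + 19/10·R2.
Swap R3 and R4.
R3 ← R3 / (421/336).
R1 ← R1 + 3/56·R3.
R2 ← R2 − 25/84·R3.
Row 4 reduces to 0 = 3/2, a contradiction. The system is inconsistent.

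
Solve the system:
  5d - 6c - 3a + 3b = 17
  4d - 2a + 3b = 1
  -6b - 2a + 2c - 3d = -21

Row-reduce:
R1 ← R1 / (-3).
R2 ← R2 + 2·R1.
R3 ← R3 + 2·R1.
R1 ← R1 + 1·R2.
R3 ← R3 + 8·R2.
R3 ← R3 / (38).
R1 ← R1 − 6·R3.
R2 ← R2 − 4·R3.
Rank is 3 with 4 unknowns, leaving d free.

infinitely many solutions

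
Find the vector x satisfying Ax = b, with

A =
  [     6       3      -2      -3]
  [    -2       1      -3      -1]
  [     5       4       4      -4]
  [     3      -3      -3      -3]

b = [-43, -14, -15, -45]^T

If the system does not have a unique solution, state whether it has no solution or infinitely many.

x_1 = -3, x_2 = 1, x_3 = 5, x_4 = 6

Row-reduce the augmented matrix:
R1 ← R1 / (6).
R2 ← R2 + 2·R1.
R3 ← R3 − 5·R1.
R4 ← R4 − 3·R1.
R2 ← R2 / (2).
R1 ← R1 − 1/2·R2.
R3 ← R3 − 3/2·R2.
R4 ← R4 + 9/2·R2.
R3 ← R3 / (101/12).
R1 ← R1 − 7/12·R3.
R2 ← R2 + 11/6·R3.
R4 ← R4 + 41/4·R3.
R4 ← R4 / (-6).
R2 ← R2 + 1·R4.
Reading off the reduced rows gives x_1 = -3, x_2 = 1, x_3 = 5, x_4 = 6.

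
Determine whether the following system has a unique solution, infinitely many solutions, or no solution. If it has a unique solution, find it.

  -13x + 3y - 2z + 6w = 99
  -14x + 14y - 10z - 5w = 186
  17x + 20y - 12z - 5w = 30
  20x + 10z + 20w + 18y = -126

x = -6, y = 3, z = -6, w = 0

Row-reduce the augmented matrix:
R1 ← R1 / (-13).
R2 ← R2 + 14·R1.
R3 ← R3 − 17·R1.
R4 ← R4 − 20·R1.
R2 ← R2 / (140/13).
R1 ← R1 + 3/13·R2.
R3 ← R3 − 311/13·R2.
R4 ← R4 − 294/13·R2.
R3 ← R3 / (197/70).
R1 ← R1 + 1/70·R3.
R2 ← R2 + 51/70·R3.
R4 ← R4 − 117/5·R3.
R4 ← R4 / (-35867/197).
R1 ← R1 + 111/197·R4.
R2 ← R2 − 1234/197·R4.
R3 ← R3 − 3963/394·R4.
Reading off the reduced rows gives x = -6, y = 3, z = -6, w = 0.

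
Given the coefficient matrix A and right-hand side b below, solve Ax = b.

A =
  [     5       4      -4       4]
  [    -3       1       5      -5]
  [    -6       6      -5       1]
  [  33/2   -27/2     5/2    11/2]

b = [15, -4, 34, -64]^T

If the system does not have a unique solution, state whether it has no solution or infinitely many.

no solution

Row-reduce:
R1 ← R1 / (5).
R2 ← R2 + 3·R1.
R3 ← R3 + 6·R1.
R4 ← R4 − 33/2·R1.
R2 ← R2 / (17/5).
R1 ← R1 − 4/5·R2.
R3 ← R3 − 54/5·R2.
R4 ← R4 + 267/10·R2.
R3 ← R3 / (-307/17).
R1 ← R1 + 24/17·R3.
R2 ← R2 − 13/17·R3.
R4 ← R4 − 614/17·R3.
Row 4 reduces to 0 = -2, a contradiction. The system is inconsistent.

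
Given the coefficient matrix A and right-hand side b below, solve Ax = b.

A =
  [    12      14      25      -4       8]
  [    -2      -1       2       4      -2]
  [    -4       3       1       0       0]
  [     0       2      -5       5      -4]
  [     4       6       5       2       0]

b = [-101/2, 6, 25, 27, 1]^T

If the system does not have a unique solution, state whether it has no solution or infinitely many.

no solution

Row-reduce:
R1 ← R1 / (12).
R2 ← R2 + 2·R1.
R3 ← R3 + 4·R1.
R5 ← R5 − 4·R1.
R2 ← R2 / (4/3).
R1 ← R1 − 7/6·R2.
R3 ← R3 − 23/3·R2.
R4 ← R4 − 2·R2.
R5 ← R5 − 4/3·R2.
R3 ← R3 / (-209/8).
R1 ← R1 + 53/16·R3.
R2 ← R2 − 37/8·R3.
R4 ← R4 + 57/4·R3.
R5 ← R5 + 19/2·R3.
R4 ← R4 / (123/11).
R1 ← R1 + 136/209·R4.
R2 ← R2 + 236/209·R4.
R3 ← R3 − 164/209·R4.
R5 ← R5 − 82/11·R4.
Row 5 reduces to 0 = -1/6, a contradiction. The system is inconsistent.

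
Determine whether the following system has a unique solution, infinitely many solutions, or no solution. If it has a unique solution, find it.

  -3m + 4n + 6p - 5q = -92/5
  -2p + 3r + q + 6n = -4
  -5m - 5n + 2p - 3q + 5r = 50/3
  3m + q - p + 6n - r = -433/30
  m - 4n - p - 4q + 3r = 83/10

m = -6/5, n = -2, p = -3/2, q = 1, r = 4/3

Row-reduce the augmented matrix:
R1 ← R1 / (-3).
R3 ← R3 + 5·R1.
R4 ← R4 − 3·R1.
R5 ← R5 − 1·R1.
R2 ← R2 / (6).
R1 ← R1 + 4/3·R2.
R3 ← R3 + 35/3·R2.
R4 ← R4 − 10·R2.
R5 ← R5 + 8/3·R2.
R3 ← R3 / (-107/9).
R1 ← R1 + 22/9·R3.
R2 ← R2 + 1/3·R3.
R4 ← R4 − 25/3·R3.
R5 ← R5 − 1/9·R3.
R4 ← R4 / (-121/214).
R1 ← R1 − 42/107·R4.
R2 ← R2 + 4/107·R4.
R3 ← R3 + 131/214·R4.
R5 ← R5 + 1103/214·R4.
R5 ← R5 / (-111/11).
R1 ← R1 + 5/11·R5.
R2 ← R2 − 1/11·R5.
R3 ← R3 + 29/11·R5.
R4 ← R4 + 31/11·R5.
Reading off the reduced rows gives m = -6/5, n = -2, p = -3/2, q = 1, r = 4/3.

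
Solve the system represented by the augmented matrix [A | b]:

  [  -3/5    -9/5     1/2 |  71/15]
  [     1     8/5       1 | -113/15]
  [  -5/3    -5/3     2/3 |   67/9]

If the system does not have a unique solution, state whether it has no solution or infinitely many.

Row-reduce the augmented matrix:
R1 ← R1 / (-3/5).
R2 ← R2 − 1·R1.
R3 ← R3 + 5/3·R1.
R2 ← R2 / (-7/5).
R1 ← R1 − 3·R2.
R3 ← R3 − 10/3·R2.
R3 ← R3 / (51/14).
R1 ← R1 − 65/21·R3.
R2 ← R2 + 55/42·R3.
Reading off the reduced rows gives x_1 = -3, x_2 = -2, x_3 = -4/3.

x_1 = -3, x_2 = -2, x_3 = -4/3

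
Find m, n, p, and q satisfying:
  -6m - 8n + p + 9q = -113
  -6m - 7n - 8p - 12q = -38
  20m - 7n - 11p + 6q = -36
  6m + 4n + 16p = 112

m = 4, n = 6, p = 4, q = -5

Row-reduce the augmented matrix:
R1 ← R1 / (-6).
R2 ← R2 + 6·R1.
R3 ← R3 − 20·R1.
R4 ← R4 − 6·R1.
R1 ← R1 − 4/3·R2.
R3 ← R3 + 101/3·R2.
R4 ← R4 + 4·R2.
R3 ← R3 / (-932/3).
R1 ← R1 − 71/6·R3.
R2 ← R2 + 9·R3.
R4 ← R4 + 19·R3.
R4 ← R4 / (-31653/932).
R1 ← R1 − 1755/1864·R4.
R2 ← R2 + 1455/932·R4.
R3 ← R3 − 2013/932·R4.
Reading off the reduced rows gives m = 4, n = 6, p = 4, q = -5.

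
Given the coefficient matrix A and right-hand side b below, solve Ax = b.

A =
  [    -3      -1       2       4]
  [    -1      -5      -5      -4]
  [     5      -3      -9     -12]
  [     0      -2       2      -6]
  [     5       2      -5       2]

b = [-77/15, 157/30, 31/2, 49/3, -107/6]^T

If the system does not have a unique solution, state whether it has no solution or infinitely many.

Row-reduce the augmented matrix:
R1 ← R1 / (-3).
R2 ← R2 + 1·R1.
R3 ← R3 − 5·R1.
R5 ← R5 − 5·R1.
R2 ← R2 / (-14/3).
R1 ← R1 − 1/3·R2.
R3 ← R3 + 14/3·R2.
R4 ← R4 + 2·R2.
R5 ← R5 − 1/3·R2.
Swap R3 and R4.
R3 ← R3 / (31/7).
R1 ← R1 + 15/14·R3.
R2 ← R2 − 17/14·R3.
R5 ← R5 + 29/14·R3.
Swap R4 and R5.
R4 ← R4 / (203/31).
R1 ← R1 + 81/31·R4.
R2 ← R2 − 67/31·R4.
R3 ← R3 + 26/31·R4.
R5 reduces to 0 = 0, so the extra equation is consistent.
Reading off the reduced rows gives x_1 = -12/5, x_2 = 4/3, x_3 = 1/2, x_4 = -3.

x_1 = -12/5, x_2 = 4/3, x_3 = 1/2, x_4 = -3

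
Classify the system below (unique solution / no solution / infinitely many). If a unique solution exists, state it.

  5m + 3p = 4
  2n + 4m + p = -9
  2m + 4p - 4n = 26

Row-reduce:
R1 ← R1 / (5).
R2 ← R2 − 4·R1.
R3 ← R3 − 2·R1.
R2 ← R2 / (2).
R3 ← R3 + 4·R2.
Rank is 2 with 3 unknowns, leaving p free.

infinitely many solutions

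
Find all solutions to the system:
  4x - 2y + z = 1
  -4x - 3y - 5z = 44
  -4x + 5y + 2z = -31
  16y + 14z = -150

Row-reduce the augmented matrix:
R1 ← R1 / (4).
R2 ← R2 + 4·R1.
R3 ← R3 + 4·R1.
R2 ← R2 / (-5).
R1 ← R1 + 1/2·R2.
R3 ← R3 − 3·R2.
R4 ← R4 − 16·R2.
R3 ← R3 / (3/5).
R1 ← R1 − 13/20·R3.
R2 ← R2 − 4/5·R3.
R4 ← R4 − 6/5·R3.
R4 reduces to 0 = 0, so the extra equation is consistent.
Reading off the reduced rows gives x = -1, y = -5, z = -5.

x = -1, y = -5, z = -5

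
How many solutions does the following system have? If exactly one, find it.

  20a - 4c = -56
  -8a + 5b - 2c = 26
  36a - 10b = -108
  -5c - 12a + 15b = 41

a = -3, b = 0, c = -1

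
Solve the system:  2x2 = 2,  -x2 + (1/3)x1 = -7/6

x1 = -1/2, x2 = 1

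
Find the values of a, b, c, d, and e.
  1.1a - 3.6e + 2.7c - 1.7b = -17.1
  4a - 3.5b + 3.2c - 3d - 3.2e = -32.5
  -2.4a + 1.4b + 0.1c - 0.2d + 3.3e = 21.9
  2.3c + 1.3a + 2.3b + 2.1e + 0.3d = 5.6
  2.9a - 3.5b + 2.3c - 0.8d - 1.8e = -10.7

a = -3, b = -3, c = 1, d = 5, e = 6

Row-reduce the augmented matrix:
R1 ← R1 / (11/10).
R2 ← R2 − 4·R1.
R3 ← R3 + 12/5·R1.
R4 ← R4 − 13/10·R1.
R5 ← R5 − 29/10·R1.
R2 ← R2 / (59/22).
R1 ← R1 + 17/11·R2.
R3 ← R3 + 127/55·R2.
R4 ← R4 − 237/55·R2.
R5 ← R5 − 54/55·R2.
R3 ← R3 / (863/2950).
R1 ← R1 + 401/295·R3.
R2 ← R2 + 728/295·R3.
R4 ← R4 − 14371/1475·R3.
R5 ← R5 + 3533/1475·R3.
R4 ← R4 / (844093/8630).
R1 ← R1 + 12652/863·R4.
R2 ← R2 + 21226/863·R4.
R3 ← R3 + 8210/863·R4.
R5 ← R5 + 97038/4315·R4.
R5 ← R5 / (3357250/844093).
R1 ← R1 + 313141/844093·R5.
R2 ← R2 − 1291598/844093·R5.
R3 ← R3 + 184653/844093·R5.
R4 ← R4 + 1220983/844093·R5.
Reading off the reduced rows gives a = -3, b = -3, c = 1, d = 5, e = 6.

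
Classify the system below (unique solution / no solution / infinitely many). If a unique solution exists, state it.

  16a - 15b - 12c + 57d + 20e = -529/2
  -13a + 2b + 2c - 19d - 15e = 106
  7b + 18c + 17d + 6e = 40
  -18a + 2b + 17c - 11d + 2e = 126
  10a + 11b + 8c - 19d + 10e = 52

no solution

Row-reduce:
R1 ← R1 / (16).
R2 ← R2 + 13·R1.
R4 ← R4 + 18·R1.
R5 ← R5 − 10·R1.
R2 ← R2 / (-163/16).
R1 ← R1 + 15/16·R2.
R3 ← R3 − 7·R2.
R4 ← R4 + 119/8·R2.
R5 ← R5 − 163/8·R2.
R3 ← R3 / (2066/163).
R1 ← R1 + 6/163·R3.
R2 ← R2 − 124/163·R3.
R4 ← R4 − 2415/163·R3.
R4 ← R4 / (-29506/1033).
R1 ← R1 − 1191/1033·R4.
R2 ← R2 + 4987/1033·R4.
R3 ← R3 − 2915/1033·R4.
Row 5 reduces to 0 = -1/2, a contradiction. The system is inconsistent.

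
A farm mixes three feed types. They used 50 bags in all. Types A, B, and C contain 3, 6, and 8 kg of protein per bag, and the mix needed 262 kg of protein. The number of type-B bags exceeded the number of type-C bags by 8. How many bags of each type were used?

type-A bags: 20, type-B bags: 19, type-C bags: 11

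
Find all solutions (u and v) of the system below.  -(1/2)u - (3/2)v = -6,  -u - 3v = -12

infinitely many solutions

Row-reduce:
R1 ← R1 / (-1/2).
R2 ← R2 + 1·R1.
Rank is 1 with 2 unknowns, leaving v free.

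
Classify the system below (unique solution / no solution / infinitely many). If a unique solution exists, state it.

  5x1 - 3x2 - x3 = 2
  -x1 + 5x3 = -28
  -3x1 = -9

x1 = 3, x2 = 6, x3 = -5

Row-reduce the augmented matrix:
R1 ← R1 / (5).
R2 ← R2 + 1·R1.
R3 ← R3 + 3·R1.
R2 ← R2 / (-3/5).
R1 ← R1 + 3/5·R2.
R3 ← R3 + 9/5·R2.
R3 ← R3 / (-15).
R1 ← R1 + 5·R3.
R2 ← R2 + 8·R3.
Reading off the reduced rows gives x1 = 3, x2 = 6, x3 = -5.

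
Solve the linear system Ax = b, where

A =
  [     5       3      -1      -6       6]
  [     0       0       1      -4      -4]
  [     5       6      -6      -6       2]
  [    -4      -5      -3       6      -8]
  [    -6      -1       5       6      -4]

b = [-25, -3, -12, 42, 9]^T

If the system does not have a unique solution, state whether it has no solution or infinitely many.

Row-reduce:
R1 ← R1 / (5).
R3 ← R3 − 5·R1.
R4 ← R4 + 4·R1.
R5 ← R5 + 6·R1.
Swap R2 and R3.
R2 ← R2 / (3).
R1 ← R1 − 3/5·R2.
R4 ← R4 + 13/5·R2.
R5 ← R5 − 13/5·R2.
R1 ← R1 − 4/5·R3.
R2 ← R2 + 5/3·R3.
R4 ← R4 + 122/15·R3.
R5 ← R5 − 122/15·R3.
R4 ← R4 / (-94/3).
R1 ← R1 − 2·R4.
R2 ← R2 + 20/3·R4.
R3 ← R3 + 4·R4.
R5 ← R5 − 94/3·R4.
Row 5 reduces to 0 = 1, a contradiction. The system is inconsistent.

no solution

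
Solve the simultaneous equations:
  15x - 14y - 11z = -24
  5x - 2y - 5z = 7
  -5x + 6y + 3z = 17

Row-reduce:
R1 ← R1 / (15).
R2 ← R2 − 5·R1.
R3 ← R3 + 5·R1.
R2 ← R2 / (8/3).
R1 ← R1 + 14/15·R2.
R3 ← R3 − 4/3·R2.
Row 3 reduces to 0 = 3/2, a contradiction. The system is inconsistent.

no solution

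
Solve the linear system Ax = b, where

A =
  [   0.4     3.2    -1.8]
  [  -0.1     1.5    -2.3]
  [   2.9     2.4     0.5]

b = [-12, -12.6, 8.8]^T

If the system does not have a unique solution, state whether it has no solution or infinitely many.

Row-reduce the augmented matrix:
R1 ← R1 / (2/5).
R2 ← R2 + 1/10·R1.
R3 ← R3 − 29/10·R1.
R2 ← R2 / (23/10).
R1 ← R1 − 8·R2.
R3 ← R3 + 104/5·R2.
R3 ← R3 / (-5207/460).
R1 ← R1 − 233/46·R3.
R2 ← R2 + 55/46·R3.
Reading off the reduced rows gives x_1 = 4, x_2 = -2, x_3 = 4.

x_1 = 4, x_2 = -2, x_3 = 4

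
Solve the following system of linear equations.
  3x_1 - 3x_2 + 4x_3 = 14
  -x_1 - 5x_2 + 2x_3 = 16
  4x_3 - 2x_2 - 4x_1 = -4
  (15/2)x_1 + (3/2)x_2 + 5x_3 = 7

Row-reduce:
R1 ← R1 / (3).
R2 ← R2 + 1·R1.
R3 ← R3 + 4·R1.
R4 ← R4 − 15/2·R1.
R2 ← R2 / (-6).
R1 ← R1 + 1·R2.
R3 ← R3 + 6·R2.
R4 ← R4 − 9·R2.
R3 ← R3 / (6).
R1 ← R1 − 7/9·R3.
R2 ← R2 + 5/9·R3.
Row 4 reduces to 0 = 3, a contradiction. The system is inconsistent.

no solution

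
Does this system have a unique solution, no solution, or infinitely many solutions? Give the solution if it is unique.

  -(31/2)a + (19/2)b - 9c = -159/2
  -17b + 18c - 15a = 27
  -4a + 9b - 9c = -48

no solution

Row-reduce:
R1 ← R1 / (-31/2).
R2 ← R2 + 15·R1.
R3 ← R3 + 4·R1.
R2 ← R2 / (-812/31).
R1 ← R1 + 19/31·R2.
R3 ← R3 − 203/31·R2.
Row 3 reduces to 0 = -3/2, a contradiction. The system is inconsistent.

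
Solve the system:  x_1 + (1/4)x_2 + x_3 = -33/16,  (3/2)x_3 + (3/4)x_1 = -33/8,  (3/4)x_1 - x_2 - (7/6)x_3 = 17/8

x_1 = 1/2, x_2 = 7/4, x_3 = -3

Row-reduce the augmented matrix:
R2 ← R2 − 3/4·R1.
R3 ← R3 − 3/4·R1.
R2 ← R2 / (-3/16).
R1 ← R1 − 1/4·R2.
R3 ← R3 + 19/16·R2.
R3 ← R3 / (-20/3).
R1 ← R1 − 2·R3.
R2 ← R2 + 4·R3.
Reading off the reduced rows gives x_1 = 1/2, x_2 = 7/4, x_3 = -3.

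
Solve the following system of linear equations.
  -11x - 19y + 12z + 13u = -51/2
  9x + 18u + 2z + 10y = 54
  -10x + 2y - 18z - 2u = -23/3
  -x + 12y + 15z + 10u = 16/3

x = 7/3, y = 1/2, z = -1, u = 5/3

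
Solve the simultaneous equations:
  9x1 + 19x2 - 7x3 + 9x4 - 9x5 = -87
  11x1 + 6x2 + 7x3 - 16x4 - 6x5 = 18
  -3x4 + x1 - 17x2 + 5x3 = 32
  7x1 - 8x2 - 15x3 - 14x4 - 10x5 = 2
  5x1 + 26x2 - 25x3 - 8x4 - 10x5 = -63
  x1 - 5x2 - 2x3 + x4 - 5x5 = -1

no solution

Row-reduce:
R1 ← R1 / (9).
R2 ← R2 − 11·R1.
R3 ← R3 − 1·R1.
R4 ← R4 − 7·R1.
R5 ← R5 − 5·R1.
R6 ← R6 − 1·R1.
R2 ← R2 / (-155/9).
R1 ← R1 − 19/9·R2.
R3 ← R3 + 172/9·R2.
R4 ← R4 + 205/9·R2.
R5 ← R5 − 139/9·R2.
R6 ← R6 + 64/9·R2.
R3 ← R3 / (-356/31).
R1 ← R1 − 35/31·R3.
R2 ← R2 + 28/31·R3.
R4 ← R4 + 934/31·R3.
R5 ← R5 + 222/31·R3.
R6 ← R6 + 237/31·R3.
R4 ← R4 / (-23764/445).
R1 ← R1 − 108/445·R4.
R2 ← R2 + 211/445·R4.
R3 ← R3 + 1006/445·R4.
R5 ← R5 + 23764/445·R4.
R6 ← R6 + 546/89·R4.
Swap R5 and R6.
R5 ← R5 / (-3019/914).
R1 ← R1 + 19575/23764·R5.
R2 ← R2 − 2225/47528·R5.
R3 ← R3 − 3539/11882·R5.
R4 ← R4 + 2065/47528·R5.
Row 6 reduces to 0 = -1, a contradiction. The system is inconsistent.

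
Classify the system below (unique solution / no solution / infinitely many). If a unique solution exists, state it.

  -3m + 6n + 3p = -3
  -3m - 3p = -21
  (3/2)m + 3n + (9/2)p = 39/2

infinitely many solutions

Row-reduce:
R1 ← R1 / (-3).
R2 ← R2 + 3·R1.
R3 ← R3 − 3/2·R1.
R2 ← R2 / (-6).
R1 ← R1 + 2·R2.
R3 ← R3 − 6·R2.
Rank is 2 with 3 unknowns, leaving p free.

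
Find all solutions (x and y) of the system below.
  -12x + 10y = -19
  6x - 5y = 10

no solution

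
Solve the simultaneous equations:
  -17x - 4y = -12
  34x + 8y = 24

infinitely many solutions

Row-reduce:
R1 ← R1 / (-17).
R2 ← R2 − 34·R1.
Rank is 1 with 2 unknowns, leaving y free.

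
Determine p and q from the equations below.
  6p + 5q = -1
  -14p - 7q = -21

Row-reduce the augmented matrix:
R1 ← R1 / (6).
R2 ← R2 + 14·R1.
R2 ← R2 / (14/3).
R1 ← R1 − 5/6·R2.
Reading off the reduced rows gives p = 4, q = -5.

p = 4, q = -5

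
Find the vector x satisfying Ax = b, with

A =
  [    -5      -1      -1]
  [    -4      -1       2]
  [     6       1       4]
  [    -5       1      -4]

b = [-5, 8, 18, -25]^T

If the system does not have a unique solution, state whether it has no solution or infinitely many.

Row-reduce the augmented matrix:
R1 ← R1 / (-5).
R2 ← R2 + 4·R1.
R3 ← R3 − 6·R1.
R4 ← R4 + 5·R1.
R2 ← R2 / (-1/5).
R1 ← R1 − 1/5·R2.
R3 ← R3 + 1/5·R2.
R4 ← R4 − 2·R2.
Swap R3 and R4.
R3 ← R3 / (25).
R1 ← R1 − 3·R3.
R2 ← R2 + 14·R3.
R4 reduces to 0 = 0, so the extra equation is consistent.
Reading off the reduced rows gives x_1 = 1, x_2 = -4, x_3 = 4.

x_1 = 1, x_2 = -4, x_3 = 4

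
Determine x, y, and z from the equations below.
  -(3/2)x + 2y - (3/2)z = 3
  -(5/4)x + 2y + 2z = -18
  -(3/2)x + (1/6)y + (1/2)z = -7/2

x = 0, y = -3, z = -6

Row-reduce the augmented matrix:
R1 ← R1 / (-3/2).
R2 ← R2 + 5/4·R1.
R3 ← R3 + 3/2·R1.
R2 ← R2 / (1/3).
R1 ← R1 + 4/3·R2.
R3 ← R3 + 11/6·R2.
R3 ← R3 / (159/8).
R1 ← R1 − 14·R3.
R2 ← R2 − 39/4·R3.
Reading off the reduced rows gives x = 0, y = -3, z = -6.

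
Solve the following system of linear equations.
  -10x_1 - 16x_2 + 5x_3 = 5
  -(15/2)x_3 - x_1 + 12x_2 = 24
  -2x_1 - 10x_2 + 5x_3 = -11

Row-reduce:
R1 ← R1 / (-10).
R2 ← R2 + 1·R1.
R3 ← R3 + 2·R1.
R2 ← R2 / (68/5).
R1 ← R1 − 8/5·R2.
R3 ← R3 + 34/5·R2.
Row 3 reduces to 0 = -1/4, a contradiction. The system is inconsistent.

no solution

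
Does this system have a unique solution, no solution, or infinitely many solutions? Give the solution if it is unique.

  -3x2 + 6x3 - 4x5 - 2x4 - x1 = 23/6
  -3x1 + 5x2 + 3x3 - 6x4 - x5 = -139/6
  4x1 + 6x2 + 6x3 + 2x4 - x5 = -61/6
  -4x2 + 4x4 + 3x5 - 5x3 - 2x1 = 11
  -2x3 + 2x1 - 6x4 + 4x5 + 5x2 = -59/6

x1 = 2, x2 = -3, x3 = 0, x4 = 1/4, x5 = 2/3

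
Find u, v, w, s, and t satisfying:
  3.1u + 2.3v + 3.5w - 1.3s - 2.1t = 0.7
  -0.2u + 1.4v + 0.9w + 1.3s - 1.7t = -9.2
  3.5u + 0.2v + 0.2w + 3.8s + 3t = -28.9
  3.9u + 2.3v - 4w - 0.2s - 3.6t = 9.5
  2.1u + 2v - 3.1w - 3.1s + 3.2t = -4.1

u = 1, v = -6, w = -1, s = -5, t = -4

Row-reduce the augmented matrix:
R1 ← R1 / (31/10).
R2 ← R2 + 1/5·R1.
R3 ← R3 − 7/2·R1.
R4 ← R4 − 39/10·R1.
R5 ← R5 − 21/10·R1.
R2 ← R2 / (48/31).
R1 ← R1 − 23/31·R2.
R3 ← R3 + 743/310·R2.
R4 ← R4 + 92/155·R2.
R5 ← R5 − 137/310·R2.
R3 ← R3 / (-9643/4800).
R1 ← R1 − 283/480·R3.
R2 ← R2 − 349/480·R3.
R4 ← R4 + 4783/600·R3.
R5 ← R5 + 27803/4800·R3.
R4 ← R4 / (-1276289/48215).
R1 ← R1 − 10572/9643·R4.
R2 ← R2 − 32528/9643·R4.
R3 ← R3 + 34321/9643·R4.
R5 ← R5 + 1117728/48215·R4.
R5 ← R5 / (103366009/12762890).
R1 ← R1 − 587016/1276289·R5.
R2 ← R2 + 2247278/1276289·R5.
R3 ← R3 − 57230/182327·R5.
R4 ← R4 − 564117/1276289·R5.
Reading off the reduced rows gives u = 1, v = -6, w = -1, s = -5, t = -4.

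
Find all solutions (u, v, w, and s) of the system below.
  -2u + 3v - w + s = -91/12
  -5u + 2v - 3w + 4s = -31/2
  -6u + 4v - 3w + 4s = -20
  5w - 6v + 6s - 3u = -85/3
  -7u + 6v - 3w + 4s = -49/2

Row-reduce the augmented matrix:
R1 ← R1 / (-2).
R2 ← R2 + 5·R1.
R3 ← R3 + 6·R1.
R4 ← R4 + 3·R1.
R5 ← R5 + 7·R1.
R2 ← R2 / (-11/2).
R1 ← R1 + 3/2·R2.
R3 ← R3 + 5·R2.
R4 ← R4 + 21/2·R2.
R5 ← R5 + 9/2·R2.
R3 ← R3 / (5/11).
R1 ← R1 − 7/11·R3.
R2 ← R2 − 1/11·R3.
R4 ← R4 − 82/11·R3.
R5 ← R5 − 10/11·R3.
R4 ← R4 / (38/5).
R1 ← R1 + 2/5·R4.
R2 ← R2 + 1/5·R4.
R3 ← R3 + 4/5·R4.
R5 reduces to 0 = 0, so the extra equation is consistent.
Reading off the reduced rows gives u = 5/2, v = -1, w = -8/3, s = -9/4.

u = 5/2, v = -1, w = -8/3, s = -9/4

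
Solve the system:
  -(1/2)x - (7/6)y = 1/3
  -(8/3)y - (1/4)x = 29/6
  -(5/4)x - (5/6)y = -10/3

Row-reduce:
R1 ← R1 / (-1/2).
R2 ← R2 + 1/4·R1.
R3 ← R3 + 5/4·R1.
R2 ← R2 / (-25/12).
R1 ← R1 − 7/3·R2.
R3 ← R3 − 25/12·R2.
Row 3 reduces to 0 = 1/2, a contradiction. The system is inconsistent.

no solution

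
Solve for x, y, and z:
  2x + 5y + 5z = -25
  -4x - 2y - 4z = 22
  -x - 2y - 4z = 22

Row-reduce the augmented matrix:
R1 ← R1 / (2).
R2 ← R2 + 4·R1.
R3 ← R3 + 1·R1.
R2 ← R2 / (8).
R1 ← R1 − 5/2·R2.
R3 ← R3 − 1/2·R2.
R3 ← R3 / (-15/8).
R1 ← R1 − 5/8·R3.
R2 ← R2 − 3/4·R3.
Reading off the reduced rows gives x = 0, y = 1, z = -6.

x = 0, y = 1, z = -6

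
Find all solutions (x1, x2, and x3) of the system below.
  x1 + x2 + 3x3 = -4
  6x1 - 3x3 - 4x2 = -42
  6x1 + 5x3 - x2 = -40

x1 = -4, x2 = 6, x3 = -2

Row-reduce the augmented matrix:
R2 ← R2 − 6·R1.
R3 ← R3 − 6·R1.
R2 ← R2 / (-10).
R1 ← R1 − 1·R2.
R3 ← R3 + 7·R2.
R3 ← R3 / (17/10).
R1 ← R1 − 9/10·R3.
R2 ← R2 − 21/10·R3.
Reading off the reduced rows gives x1 = -4, x2 = 6, x3 = -2.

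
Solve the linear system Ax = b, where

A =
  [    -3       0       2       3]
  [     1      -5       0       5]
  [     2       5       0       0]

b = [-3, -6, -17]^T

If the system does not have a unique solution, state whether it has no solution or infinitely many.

Row-reduce:
R1 ← R1 / (-3).
R2 ← R2 − 1·R1.
R3 ← R3 − 2·R1.
R2 ← R2 / (-5).
R3 ← R3 − 5·R2.
R3 ← R3 / (2).
R1 ← R1 + 2/3·R3.
R2 ← R2 + 2/15·R3.
Rank is 3 with 4 unknowns, leaving x_4 free.

infinitely many solutions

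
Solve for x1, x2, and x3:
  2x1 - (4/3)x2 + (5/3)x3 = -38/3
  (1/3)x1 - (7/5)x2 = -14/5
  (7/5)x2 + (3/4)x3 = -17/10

x1 = 0, x2 = 2, x3 = -6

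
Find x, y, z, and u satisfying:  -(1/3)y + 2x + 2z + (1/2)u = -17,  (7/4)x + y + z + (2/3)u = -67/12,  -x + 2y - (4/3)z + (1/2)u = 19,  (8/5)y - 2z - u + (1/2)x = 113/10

x = -3, y = 3, z = -6, u = 4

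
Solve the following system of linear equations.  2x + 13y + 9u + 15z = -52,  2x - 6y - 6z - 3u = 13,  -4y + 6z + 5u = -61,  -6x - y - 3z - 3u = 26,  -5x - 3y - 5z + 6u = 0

x = -1, y = 4, z = -5, u = -3

Row-reduce the augmented matrix:
R1 ← R1 / (2).
R2 ← R2 − 2·R1.
R4 ← R4 + 6·R1.
R5 ← R5 + 5·R1.
R2 ← R2 / (-19).
R1 ← R1 − 13/2·R2.
R3 ← R3 + 4·R2.
R4 ← R4 − 38·R2.
R5 ← R5 − 59/2·R2.
R3 ← R3 / (198/19).
R1 ← R1 − 6/19·R3.
R2 ← R2 − 21/19·R3.
R5 ← R5 + 2/19·R3.
Swap R4 and R5.
R4 ← R4 / (179/18).
R1 ← R1 − 1/6·R4.
R2 ← R2 + 1/6·R4.
R3 ← R3 − 13/18·R4.
R5 reduces to 0 = 0, so the extra equation is consistent.
Reading off the reduced rows gives x = -1, y = 4, z = -5, u = -3.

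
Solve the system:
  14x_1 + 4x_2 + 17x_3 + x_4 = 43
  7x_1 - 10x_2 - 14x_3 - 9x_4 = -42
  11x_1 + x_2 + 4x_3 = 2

infinitely many solutions

Row-reduce:
R1 ← R1 / (14).
R2 ← R2 − 7·R1.
R3 ← R3 − 11·R1.
R2 ← R2 / (-12).
R1 ← R1 − 2/7·R2.
R3 ← R3 + 15/7·R2.
R3 ← R3 / (-299/56).
R1 ← R1 − 19/28·R3.
R2 ← R2 − 15/8·R3.
Rank is 3 with 4 unknowns, leaving x_4 free.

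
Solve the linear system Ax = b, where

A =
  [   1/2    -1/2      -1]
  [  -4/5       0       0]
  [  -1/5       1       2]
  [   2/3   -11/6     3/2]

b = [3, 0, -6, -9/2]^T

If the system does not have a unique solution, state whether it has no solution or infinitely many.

Row-reduce the augmented matrix:
R1 ← R1 / (1/2).
R2 ← R2 + 4/5·R1.
R3 ← R3 + 1/5·R1.
R4 ← R4 − 2/3·R1.
R2 ← R2 / (-4/5).
R1 ← R1 + 1·R2.
R3 ← R3 − 4/5·R2.
R4 ← R4 + 7/6·R2.
Swap R3 and R4.
R3 ← R3 / (31/6).
R2 ← R2 − 2·R3.
R4 reduces to 0 = 0, so the extra equation is consistent.
Reading off the reduced rows gives x_1 = 0, x_2 = 0, x_3 = -3.

x_1 = 0, x_2 = 0, x_3 = -3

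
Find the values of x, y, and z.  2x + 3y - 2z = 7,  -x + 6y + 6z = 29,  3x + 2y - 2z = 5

Row-reduce the augmented matrix:
R1 ← R1 / (2).
R2 ← R2 + 1·R1.
R3 ← R3 − 3·R1.
R2 ← R2 / (15/2).
R1 ← R1 − 3/2·R2.
R3 ← R3 + 5/2·R2.
R3 ← R3 / (8/3).
R1 ← R1 + 2·R3.
R2 ← R2 − 2/3·R3.
Reading off the reduced rows gives x = 1, y = 3, z = 2.

x = 1, y = 3, z = 2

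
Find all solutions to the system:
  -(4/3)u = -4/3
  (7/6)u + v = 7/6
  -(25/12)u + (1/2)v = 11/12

no solution

Row-reduce:
R1 ← R1 / (-4/3).
R2 ← R2 − 7/6·R1.
R3 ← R3 + 25/12·R1.
R3 ← R3 − 1/2·R2.
Row 3 reduces to 0 = 3, a contradiction. The system is inconsistent.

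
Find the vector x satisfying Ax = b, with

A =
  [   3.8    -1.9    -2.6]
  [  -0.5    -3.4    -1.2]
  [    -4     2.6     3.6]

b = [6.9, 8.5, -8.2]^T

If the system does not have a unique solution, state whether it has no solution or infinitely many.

x_1 = 1, x_2 = -3, x_3 = 1

Row-reduce the augmented matrix:
R1 ← R1 / (19/5).
R2 ← R2 + 1/2·R1.
R3 ← R3 + 4·R1.
R2 ← R2 / (-73/20).
R1 ← R1 + 1/2·R2.
R3 ← R3 − 3/5·R2.
R3 ← R3 / (4228/6935).
R1 ← R1 + 656/1387·R3.
R2 ← R2 − 586/1387·R3.
Reading off the reduced rows gives x_1 = 1, x_2 = -3, x_3 = 1.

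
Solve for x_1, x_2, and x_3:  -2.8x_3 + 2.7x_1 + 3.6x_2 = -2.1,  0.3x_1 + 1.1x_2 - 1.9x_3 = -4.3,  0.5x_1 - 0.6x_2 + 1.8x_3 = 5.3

Row-reduce the augmented matrix:
R1 ← R1 / (27/10).
R2 ← R2 − 3/10·R1.
R3 ← R3 − 1/2·R1.
R2 ← R2 / (7/10).
R1 ← R1 − 4/3·R2.
R3 ← R3 + 19/15·R2.
R3 ← R3 / (-526/945).
R1 ← R1 − 376/189·R3.
R2 ← R2 + 143/63·R3.
Reading off the reduced rows gives x_1 = 1, x_2 = 1, x_3 = 3.

x_1 = 1, x_2 = 1, x_3 = 3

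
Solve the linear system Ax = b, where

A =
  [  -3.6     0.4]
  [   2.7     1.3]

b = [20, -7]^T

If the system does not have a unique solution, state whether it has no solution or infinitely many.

x_1 = -5, x_2 = 5

Row-reduce the augmented matrix:
R1 ← R1 / (-18/5).
R2 ← R2 − 27/10·R1.
R2 ← R2 / (8/5).
R1 ← R1 + 1/9·R2.
Reading off the reduced rows gives x_1 = -5, x_2 = 5.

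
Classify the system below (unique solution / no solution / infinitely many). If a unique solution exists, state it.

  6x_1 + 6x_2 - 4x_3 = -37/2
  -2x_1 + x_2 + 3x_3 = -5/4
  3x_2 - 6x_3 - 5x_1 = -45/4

x_1 = 0, x_2 = -11/4, x_3 = 1/2

Row-reduce the augmented matrix:
R1 ← R1 / (6).
R2 ← R2 + 2·R1.
R3 ← R3 + 5·R1.
R2 ← R2 / (3).
R1 ← R1 − 1·R2.
R3 ← R3 − 8·R2.
R3 ← R3 / (-124/9).
R1 ← R1 + 11/9·R3.
R2 ← R2 − 5/9·R3.
Reading off the reduced rows gives x_1 = 0, x_2 = -11/4, x_3 = 1/2.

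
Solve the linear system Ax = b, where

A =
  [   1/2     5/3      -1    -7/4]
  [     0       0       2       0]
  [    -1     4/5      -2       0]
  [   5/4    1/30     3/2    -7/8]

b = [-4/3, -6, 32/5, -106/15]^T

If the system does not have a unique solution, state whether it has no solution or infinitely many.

infinitely many solutions

Row-reduce:
R1 ← R1 / (1/2).
R3 ← R3 + 1·R1.
R4 ← R4 − 5/4·R1.
Swap R2 and R3.
R2 ← R2 / (62/15).
R1 ← R1 − 10/3·R2.
R4 ← R4 + 62/15·R2.
R3 ← R3 / (2).
R1 ← R1 − 38/31·R3.
R2 ← R2 + 30/31·R3.
Rank is 3 with 4 unknowns, leaving x_4 free.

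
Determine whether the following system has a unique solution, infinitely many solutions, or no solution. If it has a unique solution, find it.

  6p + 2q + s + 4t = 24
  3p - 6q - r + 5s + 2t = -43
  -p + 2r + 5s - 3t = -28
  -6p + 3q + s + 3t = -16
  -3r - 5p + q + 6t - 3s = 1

Row-reduce the augmented matrix:
R1 ← R1 / (6).
R2 ← R2 − 3·R1.
R3 ← R3 + 1·R1.
R4 ← R4 + 6·R1.
R5 ← R5 + 5·R1.
R2 ← R2 / (-7).
R1 ← R1 − 1/3·R2.
R3 ← R3 − 1/3·R2.
R4 ← R4 − 5·R2.
R5 ← R5 − 8/3·R2.
R3 ← R3 / (41/21).
R1 ← R1 + 1/21·R3.
R2 ← R2 − 1/7·R3.
R4 ← R4 + 5/7·R3.
R5 ← R5 + 71/21·R3.
R4 ← R4 / (589/82).
R1 ← R1 − 21/41·R4.
R2 ← R2 + 85/82·R4.
R3 ← R3 − 113/41·R4.
R5 ← R5 − 727/82·R4.
R5 ← R5 / (-1351/589).
R1 ← R1 − 101/589·R5.
R2 ← R2 − 623/589·R5.
R3 ← R3 + 2093/589·R5.
R4 ← R4 − 504/589·R5.
Reading off the reduced rows gives p = 4, q = 6, r = -5, s = -4, t = -2.

p = 4, q = 6, r = -5, s = -4, t = -2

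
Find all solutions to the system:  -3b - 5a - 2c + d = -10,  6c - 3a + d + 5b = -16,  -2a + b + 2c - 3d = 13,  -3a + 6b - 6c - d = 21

a = 1, b = 1, c = -2, d = -6

Row-reduce the augmented matrix:
R1 ← R1 / (-5).
R2 ← R2 + 3·R1.
R3 ← R3 + 2·R1.
R4 ← R4 + 3·R1.
R2 ← R2 / (34/5).
R1 ← R1 − 3/5·R2.
R3 ← R3 − 11/5·R2.
R4 ← R4 − 39/5·R2.
R3 ← R3 / (8/17).
R1 ← R1 + 4/17·R3.
R2 ← R2 − 18/17·R3.
R4 ← R4 + 222/17·R3.
R4 ← R4 / (-100).
R1 ← R1 + 2·R4.
R2 ← R2 − 8·R4.
R3 ← R3 + 15/2·R4.
Reading off the reduced rows gives a = 1, b = 1, c = -2, d = -6.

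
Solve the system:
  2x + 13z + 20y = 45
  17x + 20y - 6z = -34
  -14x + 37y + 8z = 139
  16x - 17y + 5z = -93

no solution

Row-reduce:
R1 ← R1 / (2).
R2 ← R2 − 17·R1.
R3 ← R3 + 14·R1.
R4 ← R4 − 16·R1.
R2 ← R2 / (-150).
R1 ← R1 − 10·R2.
R3 ← R3 − 177·R2.
R4 ← R4 + 177·R2.
R3 ← R3 / (-3847/100).
R1 ← R1 + 19/15·R3.
R2 ← R2 − 233/300·R3.
R4 ← R4 − 3847/100·R3.
Row 4 reduces to 0 = 1, a contradiction. The system is inconsistent.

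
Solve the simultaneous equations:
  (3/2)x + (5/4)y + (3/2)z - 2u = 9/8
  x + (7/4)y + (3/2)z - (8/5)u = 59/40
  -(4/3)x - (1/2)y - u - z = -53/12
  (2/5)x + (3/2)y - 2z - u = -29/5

x = 1/2, y = 0, z = 9/4, u = 3/2

Row-reduce the augmented matrix:
R1 ← R1 / (3/2).
R2 ← R2 − 1·R1.
R3 ← R3 + 4/3·R1.
R4 ← R4 − 2/5·R1.
R2 ← R2 / (11/12).
R1 ← R1 − 5/6·R2.
R3 ← R3 − 11/18·R2.
R4 ← R4 − 7/6·R2.
Swap R3 and R4.
R3 ← R3 / (-167/55).
R1 ← R1 − 6/11·R3.
R2 ← R2 − 6/11·R3.
R4 ← R4 / (-13/5).
R1 ← R1 + 186/167·R4.
R2 ← R2 + 262/835·R4.
R3 ← R3 − 7/167·R4.
Reading off the reduced rows gives x = 1/2, y = 0, z = 9/4, u = 3/2.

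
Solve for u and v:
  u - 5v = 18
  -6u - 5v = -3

u = 3, v = -3

From equation 1: u = 18 + 5·v.
Substitute into equation 2 and solve: v = -3.
Then u = 3.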